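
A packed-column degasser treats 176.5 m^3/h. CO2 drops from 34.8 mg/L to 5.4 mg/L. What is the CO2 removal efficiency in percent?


CO2_out / CO2_in = 5.4 / 34.8 = 0.15517241
Fraction remaining = 0.15517241
efficiency = (1 - 0.15517241) * 100 = 84.4828 %

84.4828 %


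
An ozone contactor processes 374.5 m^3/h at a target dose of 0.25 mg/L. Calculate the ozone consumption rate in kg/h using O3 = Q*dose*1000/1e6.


O3 demand (mg/h) = Q * dose * 1000 = 374.5 * 0.25 * 1000 = 93625 mg/h
Convert mg to kg: 93625 / 1e6 = 0.093625 kg/h

0.093625 kg/h


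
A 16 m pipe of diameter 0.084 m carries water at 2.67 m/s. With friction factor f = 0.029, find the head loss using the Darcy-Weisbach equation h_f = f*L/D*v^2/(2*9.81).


v^2 = 2.67^2 = 7.1289 m^2/s^2
L/D = 16/0.084 = 190.47619
h_f = f*(L/D)*v^2/(2g) = 0.029 * 190.47619 * 7.1289 / 19.62 = 2.00707 m

2.00707 m


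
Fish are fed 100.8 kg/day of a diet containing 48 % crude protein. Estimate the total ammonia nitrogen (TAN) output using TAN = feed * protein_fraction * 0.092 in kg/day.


Protein in feed = 100.8 * 48/100 = 48.384 kg/day
TAN = protein * 0.092 = 48.384 * 0.092 = 4.451328 kg/day

4.451328 kg/day


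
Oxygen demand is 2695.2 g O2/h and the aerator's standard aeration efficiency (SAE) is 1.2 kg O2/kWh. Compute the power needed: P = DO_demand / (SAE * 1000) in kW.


SAE in g O2/kWh = 1.2 * 1000 = 1200 g/kWh
P = DO_demand / SAE_g = 2695.2 / 1200 = 2.246 kW

2.246 kW


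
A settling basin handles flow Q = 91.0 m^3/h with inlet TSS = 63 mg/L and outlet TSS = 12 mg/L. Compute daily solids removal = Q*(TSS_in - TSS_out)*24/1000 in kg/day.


Concentration drop: TSS_in - TSS_out = 63 - 12 = 51 mg/L
Hourly solids removed = Q * dTSS = 91.0 m^3/h * 51 mg/L = 4641 g/h  (m^3/h * mg/L = g/h)
Daily solids removed = 4641 * 24 = 111384 g/day
Convert g to kg: 111384 / 1000 = 111.384 kg/day

111.384 kg/day


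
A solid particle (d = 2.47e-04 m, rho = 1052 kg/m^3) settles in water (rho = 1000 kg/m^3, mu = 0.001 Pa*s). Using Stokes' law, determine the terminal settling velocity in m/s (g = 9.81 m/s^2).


Density difference: rho_p - rho_f = 1052 - 1000 = 52 kg/m^3
d^2 = (2.47e-04)^2 = 6.1009e-08 m^2
Numerator = (rho_p - rho_f) * g * d^2 = 52 * 9.81 * 6.1009e-08 = 3.1121911e-05
Denominator = 18 * mu = 18 * 0.001 = 0.018
v_s = 3.1121911e-05 / 0.018 = 0.001729 m/s
Check: Re = rho_f * v_s * d / mu = 1000 * 0.001729 * 2.47e-04 / 0.001 = 0.427 < 1, so Stokes' law applies.

0.001729 m/s


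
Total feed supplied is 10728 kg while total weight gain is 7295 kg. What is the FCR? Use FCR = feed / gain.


FCR = feed consumed / weight gained
FCR = 10728 kg / 7295 kg = 1.4706

1.4706


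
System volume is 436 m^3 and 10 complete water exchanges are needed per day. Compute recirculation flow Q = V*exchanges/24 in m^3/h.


Daily recirculation volume = 436 m^3 * 10 = 4360 m^3/day
Flow rate Q = daily volume / 24 h = 4360 / 24 = 181.667 m^3/h

181.667 m^3/h


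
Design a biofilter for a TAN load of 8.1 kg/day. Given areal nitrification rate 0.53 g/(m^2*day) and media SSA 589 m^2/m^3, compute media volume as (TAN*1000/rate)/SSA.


A = 8.1*1000 / 0.53 = 15283.019 m^2
V = 15283.019 / 589 = 25.9474

25.9474 m^3


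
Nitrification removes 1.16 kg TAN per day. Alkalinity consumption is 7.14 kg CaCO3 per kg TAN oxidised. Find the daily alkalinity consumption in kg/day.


Alkalinity factor: 7.14 kg CaCO3 consumed per kg TAN nitrified
alk = 1.16 kg TAN * 7.14 = 8.2824 kg CaCO3/day

8.2824 kg CaCO3/day


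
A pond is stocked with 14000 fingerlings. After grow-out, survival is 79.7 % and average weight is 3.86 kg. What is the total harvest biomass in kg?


Survivors = 14000 * 79.7/100 = 11158 fish
Harvest biomass = survivors * W_f = 11158 * 3.86 = 43069.88 kg

43069.88 kg


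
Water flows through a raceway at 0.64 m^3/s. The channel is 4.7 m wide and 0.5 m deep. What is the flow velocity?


Cross-sectional area = W * d = 4.7 * 0.5 = 2.35 m^2
Velocity = Q / A = 0.64 / 2.35 = 0.27234 m/s

0.27234 m/s


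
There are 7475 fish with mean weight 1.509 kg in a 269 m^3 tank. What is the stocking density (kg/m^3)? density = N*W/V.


Total biomass = 7475 fish * 1.509 kg = 11279.775 kg
Density = total biomass / volume = 11279.775 / 269 = 41.9322 kg/m^3

41.9322 kg/m^3


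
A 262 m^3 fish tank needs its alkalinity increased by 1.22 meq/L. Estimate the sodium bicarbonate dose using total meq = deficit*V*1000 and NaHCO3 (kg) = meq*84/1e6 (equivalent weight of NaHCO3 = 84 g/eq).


Tank volume in L = 262 m^3 * 1000 = 262000 L
Total meq required = 1.22 meq/L * 262000 L = 319640 meq
NaHCO3 mass = 319640 meq * 84 mg/meq / 1e6 = 26.8498 kg

26.8498 kg


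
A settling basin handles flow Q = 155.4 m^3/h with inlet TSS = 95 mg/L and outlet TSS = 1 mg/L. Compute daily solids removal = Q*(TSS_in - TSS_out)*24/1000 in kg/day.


Concentration drop: TSS_in - TSS_out = 95 - 1 = 94 mg/L
Hourly solids removed = Q * dTSS = 155.4 m^3/h * 94 mg/L = 14607.6 g/h  (m^3/h * mg/L = g/h)
Daily solids removed = 14607.6 * 24 = 350582.4 g/day
Convert g to kg: 350582.4 / 1000 = 350.5824 kg/day

350.5824 kg/day


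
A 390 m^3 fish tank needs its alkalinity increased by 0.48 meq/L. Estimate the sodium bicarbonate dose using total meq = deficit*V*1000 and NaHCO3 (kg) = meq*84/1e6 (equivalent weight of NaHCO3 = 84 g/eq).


Tank volume in L = 390 m^3 * 1000 = 390000 L
Total meq required = 0.48 meq/L * 390000 L = 187200 meq
NaHCO3 mass = 187200 meq * 84 mg/meq / 1e6 = 15.7248 kg

15.7248 kg


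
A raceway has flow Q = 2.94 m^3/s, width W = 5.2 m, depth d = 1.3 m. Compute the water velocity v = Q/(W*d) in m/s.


Cross-sectional area = W * d = 5.2 * 1.3 = 6.76 m^2
Velocity = Q / A = 2.94 / 6.76 = 0.434911 m/s

0.434911 m/s


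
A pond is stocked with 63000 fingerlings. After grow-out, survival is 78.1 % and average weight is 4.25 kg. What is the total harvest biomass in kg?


Survivors = 63000 * 78.1/100 = 49203 fish
Harvest biomass = survivors * W_f = 49203 * 4.25 = 209112.75 kg

209112.75 kg


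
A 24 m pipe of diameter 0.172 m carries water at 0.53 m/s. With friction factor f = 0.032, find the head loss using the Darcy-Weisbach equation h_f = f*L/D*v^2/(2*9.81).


v^2 = 0.53^2 = 0.2809 m^2/s^2
L/D = 24/0.172 = 139.53488
h_f = f*(L/D)*v^2/(2g) = 0.032 * 139.53488 * 0.2809 / 19.62 = 0.0639272 m

0.0639272 m


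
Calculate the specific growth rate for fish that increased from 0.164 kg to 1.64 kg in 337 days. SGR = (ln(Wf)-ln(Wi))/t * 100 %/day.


ln(W_f) = ln(1.64) = 0.49469624
ln(W_i) = ln(0.164) = -1.8078889
ln(W_f) - ln(W_i) = 0.49469624 - -1.8078889 = 2.3025851
SGR = 2.3025851 / 337 * 100 = 0.68326 %/day

0.68326 %/day


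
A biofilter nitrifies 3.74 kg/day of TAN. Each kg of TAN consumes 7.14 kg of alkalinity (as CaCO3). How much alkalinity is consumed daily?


Alkalinity factor: 7.14 kg CaCO3 consumed per kg TAN nitrified
alk = 3.74 kg TAN * 7.14 = 26.7036 kg CaCO3/day

26.7036 kg CaCO3/day


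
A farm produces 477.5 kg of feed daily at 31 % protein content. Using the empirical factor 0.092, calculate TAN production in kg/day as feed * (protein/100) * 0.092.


Protein in feed = 477.5 * 31/100 = 148.025 kg/day
TAN = protein * 0.092 = 148.025 * 0.092 = 13.6183 kg/day

13.6183 kg/day


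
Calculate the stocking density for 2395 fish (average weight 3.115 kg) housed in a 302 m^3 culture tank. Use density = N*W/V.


Total biomass = 2395 fish * 3.115 kg = 7460.425 kg
Density = total biomass / volume = 7460.425 / 302 = 24.7034 kg/m^3

24.7034 kg/m^3


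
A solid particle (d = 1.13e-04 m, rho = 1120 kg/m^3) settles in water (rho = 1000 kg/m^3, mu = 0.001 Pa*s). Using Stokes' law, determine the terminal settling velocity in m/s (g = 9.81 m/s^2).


Density difference: rho_p - rho_f = 1120 - 1000 = 120 kg/m^3
d^2 = (1.13e-04)^2 = 1.2769e-08 m^2
Numerator = (rho_p - rho_f) * g * d^2 = 120 * 9.81 * 1.2769e-08 = 1.5031667e-05
Denominator = 18 * mu = 18 * 0.001 = 0.018
v_s = 1.5031667e-05 / 0.018 = 8.35093e-04 m/s
Check: Re = rho_f * v_s * d / mu = 1000 * 8.35093e-04 * 1.13e-04 / 0.001 = 0.0944 < 1, so Stokes' law applies.

8.35093e-04 m/s


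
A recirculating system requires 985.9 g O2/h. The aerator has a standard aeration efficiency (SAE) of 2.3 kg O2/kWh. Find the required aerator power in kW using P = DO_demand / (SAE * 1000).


SAE in g O2/kWh = 2.3 * 1000 = 2300 g/kWh
P = DO_demand / SAE_g = 985.9 / 2300 = 0.428652 kW

0.428652 kW


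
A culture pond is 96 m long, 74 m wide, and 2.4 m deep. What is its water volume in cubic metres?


Base area = L * W = 96 * 74 = 7104 m^2
Volume = area * depth = 7104 * 2.4 = 17049.6 m^3

17049.6 m^3


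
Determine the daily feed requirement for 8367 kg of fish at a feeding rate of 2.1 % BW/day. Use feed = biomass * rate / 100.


Feeding rate fraction = 2.1% / 100 = 0.021
Daily feed = 8367 kg * 0.021 = 175.707 kg/day

175.707 kg/day


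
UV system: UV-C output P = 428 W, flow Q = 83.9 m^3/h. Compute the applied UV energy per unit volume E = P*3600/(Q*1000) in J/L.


Energy delivered per hour = 428 W * 3600 s = 1540800 J/h
Volume treated per hour = 83.9 m^3/h * 1000 = 83900 L/h
dose = 1540800 / 83900 = 18.3647 J/L

18.3647 J/L


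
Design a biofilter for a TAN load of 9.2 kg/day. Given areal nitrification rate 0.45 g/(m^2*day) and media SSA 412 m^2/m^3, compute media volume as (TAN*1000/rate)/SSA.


A = 9.2*1000 / 0.45 = 20444.444 m^2
V = 20444.444 / 412 = 49.6224

49.6224 m^3


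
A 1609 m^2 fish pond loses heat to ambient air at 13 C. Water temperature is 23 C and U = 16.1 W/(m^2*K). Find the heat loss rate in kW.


Temperature difference dT = 23 - 13 = 10 K
Heat loss (W) = U * A * dT = 16.1 * 1609 * 10 = 259049 W
Convert to kW: 259049 / 1000 = 259.049 kW

259.049 kW


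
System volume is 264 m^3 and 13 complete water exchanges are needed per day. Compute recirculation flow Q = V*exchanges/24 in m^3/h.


Daily recirculation volume = 264 m^3 * 13 = 3432 m^3/day
Flow rate Q = daily volume / 24 h = 3432 / 24 = 143 m^3/h

143 m^3/h


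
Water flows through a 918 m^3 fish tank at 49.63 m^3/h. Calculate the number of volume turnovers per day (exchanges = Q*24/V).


Daily flow volume = 49.63 m^3/h * 24 h = 1191.12 m^3/day
Exchanges = daily flow / tank volume = 1191.12 / 918 = 1.29752 exchanges/day

1.29752 exchanges/day


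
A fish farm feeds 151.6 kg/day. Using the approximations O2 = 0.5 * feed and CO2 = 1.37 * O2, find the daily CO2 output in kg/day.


O2 = 151.6 * 0.5 = 75.8
CO2 = 75.8 * 1.37 = 103.846

103.846 kg/day


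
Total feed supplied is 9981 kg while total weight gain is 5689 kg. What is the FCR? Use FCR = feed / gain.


FCR = feed consumed / weight gained
FCR = 9981 kg / 5689 kg = 1.75444

1.75444


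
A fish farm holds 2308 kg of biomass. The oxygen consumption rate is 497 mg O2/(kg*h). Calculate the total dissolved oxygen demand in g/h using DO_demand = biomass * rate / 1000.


Total O2 consumption (mg/h) = 2308 kg * 497 mg/(kg*h) = 1147076 mg/h
Convert to g/h: 1147076 / 1000 = 1147.076 g/h

1147.076 g/h


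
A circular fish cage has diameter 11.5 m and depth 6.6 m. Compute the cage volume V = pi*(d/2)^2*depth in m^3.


r = d/2 = 11.5/2 = 5.75 m
Base area = pi*r^2 = pi*5.75^2 = 103.86891 m^2
Volume = 103.86891 * 6.6 = 685.535 m^3

685.535 m^3


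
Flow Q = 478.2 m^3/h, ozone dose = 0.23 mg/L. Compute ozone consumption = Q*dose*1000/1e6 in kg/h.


O3 demand (mg/h) = Q * dose * 1000 = 478.2 * 0.23 * 1000 = 109986 mg/h
Convert mg to kg: 109986 / 1e6 = 0.109986 kg/h

0.109986 kg/h


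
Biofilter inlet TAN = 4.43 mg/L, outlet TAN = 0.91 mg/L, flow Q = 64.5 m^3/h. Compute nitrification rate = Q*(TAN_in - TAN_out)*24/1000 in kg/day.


Concentration drop: TAN_in - TAN_out = 4.43 - 0.91 = 3.52 mg/L
Hourly TAN removed = Q * dTAN = 64.5 m^3/h * 3.52 mg/L = 227.04 g/h  (m^3/h * mg/L = g/h)
Daily TAN removed = 227.04 * 24 = 5448.96 g/day
Convert to kg/day: 5448.96 / 1000 = 5.44896 kg/day

5.44896 kg/day


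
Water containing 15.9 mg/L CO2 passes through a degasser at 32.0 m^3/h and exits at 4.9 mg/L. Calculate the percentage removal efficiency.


CO2_out / CO2_in = 4.9 / 15.9 = 0.3081761
Fraction remaining = 0.3081761
efficiency = (1 - 0.3081761) * 100 = 69.1824 %

69.1824 %


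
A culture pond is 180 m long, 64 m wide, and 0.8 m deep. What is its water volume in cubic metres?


Base area = L * W = 180 * 64 = 11520 m^2
Volume = area * depth = 11520 * 0.8 = 9216 m^3

9216 m^3


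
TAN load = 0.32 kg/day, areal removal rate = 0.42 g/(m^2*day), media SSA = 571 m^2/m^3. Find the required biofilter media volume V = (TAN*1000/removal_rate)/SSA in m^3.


A = 0.32*1000 / 0.42 = 761.90476 m^2
V = 761.90476 / 571 = 1.33433

1.33433 m^3


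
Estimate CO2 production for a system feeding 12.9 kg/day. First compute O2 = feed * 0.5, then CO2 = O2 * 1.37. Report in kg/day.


O2 = 12.9 * 0.5 = 6.45
CO2 = 6.45 * 1.37 = 8.8365

8.8365 kg/day


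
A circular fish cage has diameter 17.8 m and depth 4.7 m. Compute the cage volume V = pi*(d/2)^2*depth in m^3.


r = d/2 = 17.8/2 = 8.9 m
Base area = pi*r^2 = pi*8.9^2 = 248.84555 m^2
Volume = 248.84555 * 4.7 = 1169.57 m^3

1169.57 m^3


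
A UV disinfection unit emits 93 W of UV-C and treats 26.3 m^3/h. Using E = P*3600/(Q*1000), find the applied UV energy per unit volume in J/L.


Energy delivered per hour = 93 W * 3600 s = 334800 J/h
Volume treated per hour = 26.3 m^3/h * 1000 = 26300 L/h
dose = 334800 / 26300 = 12.73 J/L

12.73 J/L


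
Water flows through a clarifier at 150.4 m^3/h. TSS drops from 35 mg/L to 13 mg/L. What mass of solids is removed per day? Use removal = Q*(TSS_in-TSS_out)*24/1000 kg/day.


Concentration drop: TSS_in - TSS_out = 35 - 13 = 22 mg/L
Hourly solids removed = Q * dTSS = 150.4 m^3/h * 22 mg/L = 3308.8 g/h  (m^3/h * mg/L = g/h)
Daily solids removed = 3308.8 * 24 = 79411.2 g/day
Convert g to kg: 79411.2 / 1000 = 79.4112 kg/day

79.4112 kg/day


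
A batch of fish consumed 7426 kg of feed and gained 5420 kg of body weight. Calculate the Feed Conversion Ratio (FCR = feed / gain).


FCR = feed consumed / weight gained
FCR = 7426 kg / 5420 kg = 1.37011

1.37011


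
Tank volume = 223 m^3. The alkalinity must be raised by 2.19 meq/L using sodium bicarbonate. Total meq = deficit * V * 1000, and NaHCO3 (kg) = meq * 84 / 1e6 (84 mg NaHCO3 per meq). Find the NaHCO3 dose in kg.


Tank volume in L = 223 m^3 * 1000 = 223000 L
Total meq required = 2.19 meq/L * 223000 L = 488370 meq
NaHCO3 mass = 488370 meq * 84 mg/meq / 1e6 = 41.0231 kg

41.0231 kg


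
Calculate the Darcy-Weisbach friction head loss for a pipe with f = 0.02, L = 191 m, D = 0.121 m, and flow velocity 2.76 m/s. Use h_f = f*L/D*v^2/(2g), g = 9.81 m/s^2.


v^2 = 2.76^2 = 7.6176 m^2/s^2
L/D = 191/0.121 = 1578.5124
h_f = f*(L/D)*v^2/(2g) = 0.02 * 1578.5124 * 7.6176 / 19.62 = 12.2574 m

12.2574 m


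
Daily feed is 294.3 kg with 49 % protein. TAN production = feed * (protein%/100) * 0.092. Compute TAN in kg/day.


Protein in feed = 294.3 * 49/100 = 144.207 kg/day
TAN = protein * 0.092 = 144.207 * 0.092 = 13.267044 kg/day

13.267044 kg/day


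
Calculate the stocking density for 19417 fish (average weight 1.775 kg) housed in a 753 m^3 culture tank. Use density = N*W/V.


Total biomass = 19417 fish * 1.775 kg = 34465.175 kg
Density = total biomass / volume = 34465.175 / 753 = 45.7705 kg/m^3

45.7705 kg/m^3


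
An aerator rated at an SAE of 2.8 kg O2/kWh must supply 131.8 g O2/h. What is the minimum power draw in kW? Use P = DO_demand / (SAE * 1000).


SAE in g O2/kWh = 2.8 * 1000 = 2800 g/kWh
P = DO_demand / SAE_g = 131.8 / 2800 = 0.0470714 kW

0.0470714 kW


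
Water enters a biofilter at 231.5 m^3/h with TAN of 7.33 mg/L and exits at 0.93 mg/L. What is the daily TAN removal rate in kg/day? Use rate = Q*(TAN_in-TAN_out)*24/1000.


Concentration drop: TAN_in - TAN_out = 7.33 - 0.93 = 6.4 mg/L
Hourly TAN removed = Q * dTAN = 231.5 m^3/h * 6.4 mg/L = 1481.6 g/h  (m^3/h * mg/L = g/h)
Daily TAN removed = 1481.6 * 24 = 35558.4 g/day
Convert to kg/day: 35558.4 / 1000 = 35.5584 kg/day

35.5584 kg/day


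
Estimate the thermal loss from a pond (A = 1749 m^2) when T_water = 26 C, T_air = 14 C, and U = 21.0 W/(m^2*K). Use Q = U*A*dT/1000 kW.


Temperature difference dT = 26 - 14 = 12 K
Heat loss (W) = U * A * dT = 21.0 * 1749 * 12 = 440748 W
Convert to kW: 440748 / 1000 = 440.748 kW

440.748 kW


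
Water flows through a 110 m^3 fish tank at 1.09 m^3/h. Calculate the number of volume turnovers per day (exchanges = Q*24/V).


Daily flow volume = 1.09 m^3/h * 24 h = 26.16 m^3/day
Exchanges = daily flow / tank volume = 26.16 / 110 = 0.237818 exchanges/day

0.237818 exchanges/day


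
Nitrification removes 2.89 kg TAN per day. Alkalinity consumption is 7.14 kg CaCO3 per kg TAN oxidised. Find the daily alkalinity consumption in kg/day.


Alkalinity factor: 7.14 kg CaCO3 consumed per kg TAN nitrified
alk = 2.89 kg TAN * 7.14 = 20.6346 kg CaCO3/day

20.6346 kg CaCO3/day


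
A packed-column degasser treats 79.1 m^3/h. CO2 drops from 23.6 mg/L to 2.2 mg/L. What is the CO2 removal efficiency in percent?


CO2_out / CO2_in = 2.2 / 23.6 = 0.093220339
Fraction remaining = 0.093220339
efficiency = (1 - 0.093220339) * 100 = 90.678 %

90.678 %


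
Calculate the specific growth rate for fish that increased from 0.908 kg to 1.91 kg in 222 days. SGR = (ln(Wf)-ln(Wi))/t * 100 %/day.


ln(W_f) = ln(1.91) = 0.64710324
ln(W_i) = ln(0.908) = -0.0965109
ln(W_f) - ln(W_i) = 0.64710324 - -0.0965109 = 0.74361414
SGR = 0.74361414 / 222 * 100 = 0.334961 %/day

0.334961 %/day


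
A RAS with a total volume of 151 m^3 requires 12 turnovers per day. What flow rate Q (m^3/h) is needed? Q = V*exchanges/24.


Daily recirculation volume = 151 m^3 * 12 = 1812 m^3/day
Flow rate Q = daily volume / 24 h = 1812 / 24 = 75.5 m^3/h

75.5 m^3/h


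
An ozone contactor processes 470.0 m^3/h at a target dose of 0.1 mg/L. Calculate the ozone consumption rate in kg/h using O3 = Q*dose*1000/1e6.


O3 demand (mg/h) = Q * dose * 1000 = 470.0 * 0.1 * 1000 = 47000 mg/h
Convert mg to kg: 47000 / 1e6 = 0.047 kg/h

0.047 kg/h


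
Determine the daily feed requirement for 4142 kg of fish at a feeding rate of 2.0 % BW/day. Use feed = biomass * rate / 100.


Feeding rate fraction = 2.0% / 100 = 0.02
Daily feed = 4142 kg * 0.02 = 82.84 kg/day

82.84 kg/day


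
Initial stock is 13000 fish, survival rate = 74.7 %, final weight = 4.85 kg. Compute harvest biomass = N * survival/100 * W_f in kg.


Survivors = 13000 * 74.7/100 = 9711 fish
Harvest biomass = survivors * W_f = 9711 * 4.85 = 47098.35 kg

47098.35 kg


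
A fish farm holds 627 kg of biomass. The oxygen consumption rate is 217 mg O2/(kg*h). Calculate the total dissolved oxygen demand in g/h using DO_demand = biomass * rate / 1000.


Total O2 consumption (mg/h) = 627 kg * 217 mg/(kg*h) = 136059 mg/h
Convert to g/h: 136059 / 1000 = 136.059 g/h

136.059 g/h


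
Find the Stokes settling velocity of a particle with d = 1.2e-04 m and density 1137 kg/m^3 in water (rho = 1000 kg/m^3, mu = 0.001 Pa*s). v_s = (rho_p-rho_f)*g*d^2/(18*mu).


Density difference: rho_p - rho_f = 1137 - 1000 = 137 kg/m^3
d^2 = (1.2e-04)^2 = 1.44e-08 m^2
Numerator = (rho_p - rho_f) * g * d^2 = 137 * 9.81 * 1.44e-08 = 1.9353168e-05
Denominator = 18 * mu = 18 * 0.001 = 0.018
v_s = 1.9353168e-05 / 0.018 = 0.00107518 m/s
Check: Re = rho_f * v_s * d / mu = 1000 * 0.00107518 * 1.2e-04 / 0.001 = 0.129 < 1, so Stokes' law applies.

0.00107518 m/s


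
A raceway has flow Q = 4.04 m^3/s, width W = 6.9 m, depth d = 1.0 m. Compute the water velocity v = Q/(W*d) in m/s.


Cross-sectional area = W * d = 6.9 * 1.0 = 6.9 m^2
Velocity = Q / A = 4.04 / 6.9 = 0.585507 m/s

0.585507 m/s


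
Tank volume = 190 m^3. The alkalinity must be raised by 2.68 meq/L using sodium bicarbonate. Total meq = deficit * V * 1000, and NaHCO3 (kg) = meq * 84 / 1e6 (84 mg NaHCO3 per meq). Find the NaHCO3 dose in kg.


Tank volume in L = 190 m^3 * 1000 = 190000 L
Total meq required = 2.68 meq/L * 190000 L = 509200 meq
NaHCO3 mass = 509200 meq * 84 mg/meq / 1e6 = 42.7728 kg

42.7728 kg


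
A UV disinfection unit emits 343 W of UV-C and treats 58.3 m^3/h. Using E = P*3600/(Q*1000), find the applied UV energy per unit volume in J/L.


Energy delivered per hour = 343 W * 3600 s = 1234800 J/h
Volume treated per hour = 58.3 m^3/h * 1000 = 58300 L/h
dose = 1234800 / 58300 = 21.1801 J/L

21.1801 J/L


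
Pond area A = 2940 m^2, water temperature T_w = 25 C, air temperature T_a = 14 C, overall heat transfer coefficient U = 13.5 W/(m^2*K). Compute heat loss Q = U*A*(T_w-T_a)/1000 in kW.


Temperature difference dT = 25 - 14 = 11 K
Heat loss (W) = U * A * dT = 13.5 * 2940 * 11 = 436590 W
Convert to kW: 436590 / 1000 = 436.59 kW

436.59 kW


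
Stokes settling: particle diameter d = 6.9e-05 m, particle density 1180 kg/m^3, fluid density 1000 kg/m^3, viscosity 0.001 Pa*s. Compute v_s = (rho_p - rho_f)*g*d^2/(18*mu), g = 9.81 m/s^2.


Density difference: rho_p - rho_f = 1180 - 1000 = 180 kg/m^3
d^2 = (6.9e-05)^2 = 4.761e-09 m^2
Numerator = (rho_p - rho_f) * g * d^2 = 180 * 9.81 * 4.761e-09 = 8.4069738e-06
Denominator = 18 * mu = 18 * 0.001 = 0.018
v_s = 8.4069738e-06 / 0.018 = 4.67054e-04 m/s
Check: Re = rho_f * v_s * d / mu = 1000 * 4.67054e-04 * 6.9e-05 / 0.001 = 0.0322 < 1, so Stokes' law applies.

4.67054e-04 m/s


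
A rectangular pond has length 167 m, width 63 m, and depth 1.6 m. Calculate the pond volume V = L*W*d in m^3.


Base area = L * W = 167 * 63 = 10521 m^2
Volume = area * depth = 10521 * 1.6 = 16833.6 m^3

16833.6 m^3


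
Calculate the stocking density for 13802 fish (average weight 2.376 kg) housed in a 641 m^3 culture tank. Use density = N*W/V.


Total biomass = 13802 fish * 2.376 kg = 32793.552 kg
Density = total biomass / volume = 32793.552 / 641 = 51.16 kg/m^3

51.16 kg/m^3


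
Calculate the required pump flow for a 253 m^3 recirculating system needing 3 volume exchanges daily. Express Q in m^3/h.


Daily recirculation volume = 253 m^3 * 3 = 759 m^3/day
Flow rate Q = daily volume / 24 h = 759 / 24 = 31.625 m^3/h

31.625 m^3/h


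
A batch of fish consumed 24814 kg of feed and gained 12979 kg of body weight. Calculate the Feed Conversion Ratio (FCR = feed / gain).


FCR = feed consumed / weight gained
FCR = 24814 kg / 12979 kg = 1.91186

1.91186


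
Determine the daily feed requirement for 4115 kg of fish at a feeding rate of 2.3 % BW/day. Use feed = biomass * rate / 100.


Feeding rate fraction = 2.3% / 100 = 0.023
Daily feed = 4115 kg * 0.023 = 94.645 kg/day

94.645 kg/day


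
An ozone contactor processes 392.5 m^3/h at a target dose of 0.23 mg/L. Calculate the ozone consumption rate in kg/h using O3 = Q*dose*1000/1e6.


O3 demand (mg/h) = Q * dose * 1000 = 392.5 * 0.23 * 1000 = 90275 mg/h
Convert mg to kg: 90275 / 1e6 = 0.090275 kg/h

0.090275 kg/h


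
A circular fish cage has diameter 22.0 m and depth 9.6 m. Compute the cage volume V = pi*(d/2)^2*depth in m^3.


r = d/2 = 22.0/2 = 11 m
Base area = pi*r^2 = pi*11^2 = 380.13271 m^2
Volume = 380.13271 * 9.6 = 3649.27 m^3

3649.27 m^3


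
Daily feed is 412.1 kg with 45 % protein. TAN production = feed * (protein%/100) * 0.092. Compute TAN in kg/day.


Protein in feed = 412.1 * 45/100 = 185.445 kg/day
TAN = protein * 0.092 = 185.445 * 0.092 = 17.06094 kg/day

17.06094 kg/day


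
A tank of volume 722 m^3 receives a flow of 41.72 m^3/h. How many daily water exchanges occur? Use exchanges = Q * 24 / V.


Daily flow volume = 41.72 m^3/h * 24 h = 1001.28 m^3/day
Exchanges = daily flow / tank volume = 1001.28 / 722 = 1.38681 exchanges/day

1.38681 exchanges/day


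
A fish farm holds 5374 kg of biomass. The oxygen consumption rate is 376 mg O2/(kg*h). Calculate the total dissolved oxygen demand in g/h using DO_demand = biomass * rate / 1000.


Total O2 consumption (mg/h) = 5374 kg * 376 mg/(kg*h) = 2020624 mg/h
Convert to g/h: 2020624 / 1000 = 2020.624 g/h

2020.624 g/h


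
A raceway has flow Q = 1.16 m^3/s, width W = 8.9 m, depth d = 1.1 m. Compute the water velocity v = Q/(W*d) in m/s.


Cross-sectional area = W * d = 8.9 * 1.1 = 9.79 m^2
Velocity = Q / A = 1.16 / 9.79 = 0.118488 m/s

0.118488 m/s


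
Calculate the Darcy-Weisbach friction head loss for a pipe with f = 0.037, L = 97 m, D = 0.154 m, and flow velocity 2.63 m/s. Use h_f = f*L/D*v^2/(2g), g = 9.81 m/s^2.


v^2 = 2.63^2 = 6.9169 m^2/s^2
L/D = 97/0.154 = 629.87013
h_f = f*(L/D)*v^2/(2g) = 0.037 * 629.87013 * 6.9169 / 19.62 = 8.21609 m

8.21609 m


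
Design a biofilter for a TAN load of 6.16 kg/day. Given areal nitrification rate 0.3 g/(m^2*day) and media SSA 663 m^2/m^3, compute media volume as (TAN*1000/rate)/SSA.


A = 6.16*1000 / 0.3 = 20533.333 m^2
V = 20533.333 / 663 = 30.9703

30.9703 m^3


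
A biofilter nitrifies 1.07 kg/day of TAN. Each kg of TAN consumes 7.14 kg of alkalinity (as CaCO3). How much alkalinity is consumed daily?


Alkalinity factor: 7.14 kg CaCO3 consumed per kg TAN nitrified
alk = 1.07 kg TAN * 7.14 = 7.6398 kg CaCO3/day

7.6398 kg CaCO3/day


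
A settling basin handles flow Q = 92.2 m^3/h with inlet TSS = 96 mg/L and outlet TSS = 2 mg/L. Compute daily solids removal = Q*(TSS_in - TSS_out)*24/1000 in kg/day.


Concentration drop: TSS_in - TSS_out = 96 - 2 = 94 mg/L
Hourly solids removed = Q * dTSS = 92.2 m^3/h * 94 mg/L = 8666.8 g/h  (m^3/h * mg/L = g/h)
Daily solids removed = 8666.8 * 24 = 208003.2 g/day
Convert g to kg: 208003.2 / 1000 = 208.0032 kg/day

208.0032 kg/day


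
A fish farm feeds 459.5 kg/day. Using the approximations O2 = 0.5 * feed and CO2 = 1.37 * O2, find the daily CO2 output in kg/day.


O2 = 459.5 * 0.5 = 229.75
CO2 = 229.75 * 1.37 = 314.7575

314.7575 kg/day


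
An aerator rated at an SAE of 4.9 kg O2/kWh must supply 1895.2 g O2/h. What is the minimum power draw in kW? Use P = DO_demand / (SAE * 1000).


SAE in g O2/kWh = 4.9 * 1000 = 4900 g/kWh
P = DO_demand / SAE_g = 1895.2 / 4900 = 0.386776 kW

0.386776 kW


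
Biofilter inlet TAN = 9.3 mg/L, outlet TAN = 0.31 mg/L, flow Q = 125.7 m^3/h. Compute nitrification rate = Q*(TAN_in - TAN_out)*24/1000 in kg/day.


Concentration drop: TAN_in - TAN_out = 9.3 - 0.31 = 8.99 mg/L
Hourly TAN removed = Q * dTAN = 125.7 m^3/h * 8.99 mg/L = 1130.043 g/h  (m^3/h * mg/L = g/h)
Daily TAN removed = 1130.043 * 24 = 27121.032 g/day
Convert to kg/day: 27121.032 / 1000 = 27.121032 kg/day

27.121032 kg/day


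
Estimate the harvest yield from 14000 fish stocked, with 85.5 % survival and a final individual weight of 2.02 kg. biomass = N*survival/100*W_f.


Survivors = 14000 * 85.5/100 = 11970 fish
Harvest biomass = survivors * W_f = 11970 * 2.02 = 24179.4 kg

24179.4 kg


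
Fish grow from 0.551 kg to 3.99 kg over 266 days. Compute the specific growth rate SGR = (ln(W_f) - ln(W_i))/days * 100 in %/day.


ln(W_f) = ln(3.99) = 1.3837912
ln(W_i) = ln(0.551) = -0.59602047
ln(W_f) - ln(W_i) = 1.3837912 - -0.59602047 = 1.9798117
SGR = 1.9798117 / 266 * 100 = 0.74429 %/day

0.74429 %/day


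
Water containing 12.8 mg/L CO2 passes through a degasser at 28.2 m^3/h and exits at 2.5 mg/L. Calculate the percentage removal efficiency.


CO2_out / CO2_in = 2.5 / 12.8 = 0.1953125
Fraction remaining = 0.1953125
efficiency = (1 - 0.1953125) * 100 = 80.4688 %

80.4688 %


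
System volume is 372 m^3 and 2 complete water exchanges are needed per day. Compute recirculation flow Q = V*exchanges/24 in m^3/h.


Daily recirculation volume = 372 m^3 * 2 = 744 m^3/day
Flow rate Q = daily volume / 24 h = 744 / 24 = 31 m^3/h

31 m^3/h


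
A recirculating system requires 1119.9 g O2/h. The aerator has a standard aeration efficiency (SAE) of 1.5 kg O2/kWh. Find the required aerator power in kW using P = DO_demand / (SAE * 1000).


SAE in g O2/kWh = 1.5 * 1000 = 1500 g/kWh
P = DO_demand / SAE_g = 1119.9 / 1500 = 0.7466 kW

0.7466 kW


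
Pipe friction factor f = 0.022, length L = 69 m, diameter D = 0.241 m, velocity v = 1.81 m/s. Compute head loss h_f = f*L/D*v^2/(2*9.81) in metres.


v^2 = 1.81^2 = 3.2761 m^2/s^2
L/D = 69/0.241 = 286.30705
h_f = f*(L/D)*v^2/(2g) = 0.022 * 286.30705 * 3.2761 / 19.62 = 1.05175 m

1.05175 m


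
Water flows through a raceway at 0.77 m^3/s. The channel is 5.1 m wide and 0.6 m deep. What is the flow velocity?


Cross-sectional area = W * d = 5.1 * 0.6 = 3.06 m^2
Velocity = Q / A = 0.77 / 3.06 = 0.251634 m/s

0.251634 m/s


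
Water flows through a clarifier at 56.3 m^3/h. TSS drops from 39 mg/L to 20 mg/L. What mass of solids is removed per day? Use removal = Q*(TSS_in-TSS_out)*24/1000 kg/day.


Concentration drop: TSS_in - TSS_out = 39 - 20 = 19 mg/L
Hourly solids removed = Q * dTSS = 56.3 m^3/h * 19 mg/L = 1069.7 g/h  (m^3/h * mg/L = g/h)
Daily solids removed = 1069.7 * 24 = 25672.8 g/day
Convert g to kg: 25672.8 / 1000 = 25.6728 kg/day

25.6728 kg/day


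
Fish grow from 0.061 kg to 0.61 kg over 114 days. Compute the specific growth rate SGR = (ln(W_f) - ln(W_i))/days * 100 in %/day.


ln(W_f) = ln(0.61) = -0.49429632
ln(W_i) = ln(0.061) = -2.7968814
ln(W_f) - ln(W_i) = -0.49429632 - -2.7968814 = 2.3025851
SGR = 2.3025851 / 114 * 100 = 2.01981 %/day

2.01981 %/day


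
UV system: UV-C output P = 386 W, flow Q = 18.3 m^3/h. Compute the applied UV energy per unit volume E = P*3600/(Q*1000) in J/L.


Energy delivered per hour = 386 W * 3600 s = 1389600 J/h
Volume treated per hour = 18.3 m^3/h * 1000 = 18300 L/h
dose = 1389600 / 18300 = 75.9344 J/L

75.9344 J/L


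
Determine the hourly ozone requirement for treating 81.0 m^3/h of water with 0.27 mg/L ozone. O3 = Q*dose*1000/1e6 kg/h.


O3 demand (mg/h) = Q * dose * 1000 = 81.0 * 0.27 * 1000 = 21870 mg/h
Convert mg to kg: 21870 / 1e6 = 0.02187 kg/h

0.02187 kg/h


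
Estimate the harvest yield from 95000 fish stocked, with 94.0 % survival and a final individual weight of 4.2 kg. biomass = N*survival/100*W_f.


Survivors = 95000 * 94.0/100 = 89300 fish
Harvest biomass = survivors * W_f = 89300 * 4.2 = 375060 kg

375060 kg


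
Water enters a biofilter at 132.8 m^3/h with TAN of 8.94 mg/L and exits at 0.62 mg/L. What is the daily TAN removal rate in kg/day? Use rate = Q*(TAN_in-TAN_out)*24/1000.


Concentration drop: TAN_in - TAN_out = 8.94 - 0.62 = 8.32 mg/L
Hourly TAN removed = Q * dTAN = 132.8 m^3/h * 8.32 mg/L = 1104.896 g/h  (m^3/h * mg/L = g/h)
Daily TAN removed = 1104.896 * 24 = 26517.504 g/day
Convert to kg/day: 26517.504 / 1000 = 26.517504 kg/day

26.517504 kg/day


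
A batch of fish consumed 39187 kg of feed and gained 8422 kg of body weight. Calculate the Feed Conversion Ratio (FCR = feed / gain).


FCR = feed consumed / weight gained
FCR = 39187 kg / 8422 kg = 4.65293

4.65293


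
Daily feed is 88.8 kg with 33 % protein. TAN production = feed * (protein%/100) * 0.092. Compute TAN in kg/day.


Protein in feed = 88.8 * 33/100 = 29.304 kg/day
TAN = protein * 0.092 = 29.304 * 0.092 = 2.695968 kg/day

2.695968 kg/day


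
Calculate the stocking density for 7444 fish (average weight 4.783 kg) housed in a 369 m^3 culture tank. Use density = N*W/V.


Total biomass = 7444 fish * 4.783 kg = 35604.652 kg
Density = total biomass / volume = 35604.652 / 369 = 96.4896 kg/m^3

96.4896 kg/m^3


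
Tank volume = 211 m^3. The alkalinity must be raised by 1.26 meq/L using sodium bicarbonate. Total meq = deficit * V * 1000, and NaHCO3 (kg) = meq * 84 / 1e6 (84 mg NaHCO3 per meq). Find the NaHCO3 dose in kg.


Tank volume in L = 211 m^3 * 1000 = 211000 L
Total meq required = 1.26 meq/L * 211000 L = 265860 meq
NaHCO3 mass = 265860 meq * 84 mg/meq / 1e6 = 22.3322 kg

22.3322 kg


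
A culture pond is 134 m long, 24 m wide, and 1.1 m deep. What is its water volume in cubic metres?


Base area = L * W = 134 * 24 = 3216 m^2
Volume = area * depth = 3216 * 1.1 = 3537.6 m^3

3537.6 m^3


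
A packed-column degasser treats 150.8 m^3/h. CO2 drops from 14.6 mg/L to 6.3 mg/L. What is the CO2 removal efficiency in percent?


CO2_out / CO2_in = 6.3 / 14.6 = 0.43150685
Fraction remaining = 0.43150685
efficiency = (1 - 0.43150685) * 100 = 56.8493 %

56.8493 %


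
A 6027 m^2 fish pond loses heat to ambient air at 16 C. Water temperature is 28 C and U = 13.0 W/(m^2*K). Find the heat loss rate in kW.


Temperature difference dT = 28 - 16 = 12 K
Heat loss (W) = U * A * dT = 13.0 * 6027 * 12 = 940212 W
Convert to kW: 940212 / 1000 = 940.212 kW

940.212 kW


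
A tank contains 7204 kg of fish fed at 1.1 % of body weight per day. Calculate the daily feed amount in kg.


Feeding rate fraction = 1.1% / 100 = 0.011
Daily feed = 7204 kg * 0.011 = 79.244 kg/day

79.244 kg/day


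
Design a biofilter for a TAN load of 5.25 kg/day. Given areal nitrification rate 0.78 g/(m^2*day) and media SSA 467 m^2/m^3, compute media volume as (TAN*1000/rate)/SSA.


A = 5.25*1000 / 0.78 = 6730.7692 m^2
V = 6730.7692 / 467 = 14.4128

14.4128 m^3


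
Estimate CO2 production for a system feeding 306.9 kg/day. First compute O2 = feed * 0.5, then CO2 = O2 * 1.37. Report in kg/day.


O2 = 306.9 * 0.5 = 153.45
CO2 = 153.45 * 1.37 = 210.2265

210.2265 kg/day


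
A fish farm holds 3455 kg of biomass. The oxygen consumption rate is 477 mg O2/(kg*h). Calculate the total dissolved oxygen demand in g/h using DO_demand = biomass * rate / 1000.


Total O2 consumption (mg/h) = 3455 kg * 477 mg/(kg*h) = 1648035 mg/h
Convert to g/h: 1648035 / 1000 = 1648.035 g/h

1648.035 g/h


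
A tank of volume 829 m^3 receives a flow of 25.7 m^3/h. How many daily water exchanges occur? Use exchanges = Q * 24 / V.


Daily flow volume = 25.7 m^3/h * 24 h = 616.8 m^3/day
Exchanges = daily flow / tank volume = 616.8 / 829 = 0.744029 exchanges/day

0.744029 exchanges/day


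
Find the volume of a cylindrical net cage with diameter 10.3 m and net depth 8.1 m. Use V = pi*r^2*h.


r = d/2 = 10.3/2 = 5.15 m
Base area = pi*r^2 = pi*5.15^2 = 83.322891 m^2
Volume = 83.322891 * 8.1 = 674.915 m^3

674.915 m^3


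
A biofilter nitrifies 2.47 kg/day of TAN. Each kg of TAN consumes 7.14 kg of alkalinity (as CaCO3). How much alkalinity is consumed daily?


Alkalinity factor: 7.14 kg CaCO3 consumed per kg TAN nitrified
alk = 2.47 kg TAN * 7.14 = 17.6358 kg CaCO3/day

17.6358 kg CaCO3/day


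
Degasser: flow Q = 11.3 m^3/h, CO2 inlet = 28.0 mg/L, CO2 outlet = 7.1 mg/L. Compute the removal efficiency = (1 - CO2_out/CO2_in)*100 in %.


CO2_out / CO2_in = 7.1 / 28.0 = 0.25357143
Fraction remaining = 0.25357143
efficiency = (1 - 0.25357143) * 100 = 74.6429 %

74.6429 %


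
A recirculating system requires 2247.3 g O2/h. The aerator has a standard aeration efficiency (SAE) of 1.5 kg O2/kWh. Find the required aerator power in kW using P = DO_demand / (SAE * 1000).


SAE in g O2/kWh = 1.5 * 1000 = 1500 g/kWh
P = DO_demand / SAE_g = 2247.3 / 1500 = 1.4982 kW

1.4982 kW


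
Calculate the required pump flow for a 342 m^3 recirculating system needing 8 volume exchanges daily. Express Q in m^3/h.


Daily recirculation volume = 342 m^3 * 8 = 2736 m^3/day
Flow rate Q = daily volume / 24 h = 2736 / 24 = 114 m^3/h

114 m^3/h


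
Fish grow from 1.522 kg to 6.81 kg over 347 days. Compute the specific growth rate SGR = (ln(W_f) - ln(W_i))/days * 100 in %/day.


ln(W_f) = ln(6.81) = 1.9183921
ln(W_i) = ln(1.522) = 0.42002526
ln(W_f) - ln(W_i) = 1.9183921 - 0.42002526 = 1.4983668
SGR = 1.4983668 / 347 * 100 = 0.431806 %/day

0.431806 %/day


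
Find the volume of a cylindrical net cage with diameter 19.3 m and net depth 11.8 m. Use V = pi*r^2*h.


r = d/2 = 19.3/2 = 9.65 m
Base area = pi*r^2 = pi*9.65^2 = 292.55296 m^2
Volume = 292.55296 * 11.8 = 3452.12 m^3

3452.12 m^3


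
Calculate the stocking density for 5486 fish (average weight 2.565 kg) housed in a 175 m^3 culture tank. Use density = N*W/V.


Total biomass = 5486 fish * 2.565 kg = 14071.59 kg
Density = total biomass / volume = 14071.59 / 175 = 80.4091 kg/m^3

80.4091 kg/m^3


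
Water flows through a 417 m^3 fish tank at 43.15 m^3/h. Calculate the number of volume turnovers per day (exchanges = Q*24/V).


Daily flow volume = 43.15 m^3/h * 24 h = 1035.6 m^3/day
Exchanges = daily flow / tank volume = 1035.6 / 417 = 2.48345 exchanges/day

2.48345 exchanges/day


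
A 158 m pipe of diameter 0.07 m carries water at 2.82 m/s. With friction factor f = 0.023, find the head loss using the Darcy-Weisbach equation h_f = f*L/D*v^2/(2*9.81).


v^2 = 2.82^2 = 7.9524 m^2/s^2
L/D = 158/0.07 = 2257.1429
h_f = f*(L/D)*v^2/(2g) = 0.023 * 2257.1429 * 7.9524 / 19.62 = 21.042 m

21.042 m


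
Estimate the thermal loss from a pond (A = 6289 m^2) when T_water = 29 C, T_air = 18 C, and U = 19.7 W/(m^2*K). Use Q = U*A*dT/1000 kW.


Temperature difference dT = 29 - 18 = 11 K
Heat loss (W) = U * A * dT = 19.7 * 6289 * 11 = 1362826.3 W
Convert to kW: 1362826.3 / 1000 = 1362.8263 kW

1362.8263 kW


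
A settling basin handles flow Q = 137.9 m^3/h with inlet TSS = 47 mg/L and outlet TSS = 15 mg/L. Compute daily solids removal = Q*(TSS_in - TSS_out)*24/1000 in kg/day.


Concentration drop: TSS_in - TSS_out = 47 - 15 = 32 mg/L
Hourly solids removed = Q * dTSS = 137.9 m^3/h * 32 mg/L = 4412.8 g/h  (m^3/h * mg/L = g/h)
Daily solids removed = 4412.8 * 24 = 105907.2 g/day
Convert g to kg: 105907.2 / 1000 = 105.9072 kg/day

105.9072 kg/day


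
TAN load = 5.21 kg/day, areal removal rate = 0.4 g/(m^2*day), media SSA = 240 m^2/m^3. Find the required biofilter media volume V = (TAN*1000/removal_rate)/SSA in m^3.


A = 5.21*1000 / 0.4 = 13025 m^2
V = 13025 / 240 = 54.2708

54.2708 m^3


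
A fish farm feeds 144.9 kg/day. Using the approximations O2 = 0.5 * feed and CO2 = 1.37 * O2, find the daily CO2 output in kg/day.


O2 = 144.9 * 0.5 = 72.45
CO2 = 72.45 * 1.37 = 99.2565

99.2565 kg/day


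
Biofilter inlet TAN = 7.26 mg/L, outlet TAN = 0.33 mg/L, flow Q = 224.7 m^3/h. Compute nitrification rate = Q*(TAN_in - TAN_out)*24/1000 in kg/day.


Concentration drop: TAN_in - TAN_out = 7.26 - 0.33 = 6.93 mg/L
Hourly TAN removed = Q * dTAN = 224.7 m^3/h * 6.93 mg/L = 1557.171 g/h  (m^3/h * mg/L = g/h)
Daily TAN removed = 1557.171 * 24 = 37372.104 g/day
Convert to kg/day: 37372.104 / 1000 = 37.372104 kg/day

37.372104 kg/day


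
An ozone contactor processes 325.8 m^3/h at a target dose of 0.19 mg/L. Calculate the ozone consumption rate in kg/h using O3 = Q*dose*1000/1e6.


O3 demand (mg/h) = Q * dose * 1000 = 325.8 * 0.19 * 1000 = 61902 mg/h
Convert mg to kg: 61902 / 1e6 = 0.061902 kg/h

0.061902 kg/h


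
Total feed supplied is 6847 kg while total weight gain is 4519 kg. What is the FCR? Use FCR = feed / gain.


FCR = feed consumed / weight gained
FCR = 6847 kg / 4519 kg = 1.51516

1.51516


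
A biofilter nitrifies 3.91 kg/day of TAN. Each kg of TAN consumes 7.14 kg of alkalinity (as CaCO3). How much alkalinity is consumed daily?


Alkalinity factor: 7.14 kg CaCO3 consumed per kg TAN nitrified
alk = 3.91 kg TAN * 7.14 = 27.9174 kg CaCO3/day

27.9174 kg CaCO3/day


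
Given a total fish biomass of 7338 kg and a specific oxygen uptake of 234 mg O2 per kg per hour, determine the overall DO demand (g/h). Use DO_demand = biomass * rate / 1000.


Total O2 consumption (mg/h) = 7338 kg * 234 mg/(kg*h) = 1717092 mg/h
Convert to g/h: 1717092 / 1000 = 1717.092 g/h

1717.092 g/h


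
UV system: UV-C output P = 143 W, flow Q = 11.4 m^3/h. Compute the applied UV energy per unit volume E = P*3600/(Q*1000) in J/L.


Energy delivered per hour = 143 W * 3600 s = 514800 J/h
Volume treated per hour = 11.4 m^3/h * 1000 = 11400 L/h
dose = 514800 / 11400 = 45.1579 J/L

45.1579 J/L


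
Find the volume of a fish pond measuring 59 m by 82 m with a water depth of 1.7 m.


Base area = L * W = 59 * 82 = 4838 m^2
Volume = area * depth = 4838 * 1.7 = 8224.6 m^3

8224.6 m^3
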